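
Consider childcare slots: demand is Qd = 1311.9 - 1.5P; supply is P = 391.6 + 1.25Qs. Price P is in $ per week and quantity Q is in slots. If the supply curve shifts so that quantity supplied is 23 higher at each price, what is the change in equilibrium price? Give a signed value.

In direct form, Qs = -313.28 + 0.8P.
The market clears where 1311.9 - 1.5P = -313.28 + 0.8P. Rearranging, 2.3P = 1625.18, hence P* = 706.6.
Then Q* = 1311.9 - 1.5(706.6) = 252.
After the shift, supply is Qs = -290.28 + 0.8P.
Re-solving, 2.3P = 1602.18 gives P = 696.6 and Q = 267.
ΔP = 696.6 - 706.6 = -10.

ΔP = -10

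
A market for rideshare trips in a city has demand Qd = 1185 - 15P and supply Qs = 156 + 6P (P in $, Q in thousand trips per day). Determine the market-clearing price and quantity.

P* = 49, Q* = 450

At equilibrium Qd = Qs, so 1185 - 15P = 156 + 6P; collecting terms, 1029 = 21P and P* = 49.
Plugging P* into demand: Q* = 1185 - 15(49) = 450.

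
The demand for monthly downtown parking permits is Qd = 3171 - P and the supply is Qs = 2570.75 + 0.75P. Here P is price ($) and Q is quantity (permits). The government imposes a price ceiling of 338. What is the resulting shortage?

Shortage = 8.75

At P = 338: Qd = 2833 and Qs = 2824.25.
Shortage = Qd - Qs = 2833 - 2824.25 = 8.75.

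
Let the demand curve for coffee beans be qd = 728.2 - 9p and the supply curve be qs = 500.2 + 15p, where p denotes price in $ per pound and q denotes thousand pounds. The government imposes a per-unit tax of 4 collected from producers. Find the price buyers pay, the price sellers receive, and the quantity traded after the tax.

Producers keep p_s = p_b - 4 per unit, so supply in terms of the buyer price is qs = 440.2 + 15p_b.
Set qd = qs: 728.2 - 9p_b = 440.2 + 15p_b, so 288 = 24p_b and p_b = 12.
So p_s = 8 and the quantity traded is q = 728.2 - 9(12) = 620.2.

p_b = 12, p_s = 8, q = 620.2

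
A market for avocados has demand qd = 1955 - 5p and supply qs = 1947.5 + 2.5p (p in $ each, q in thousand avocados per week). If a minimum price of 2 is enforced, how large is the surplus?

At p = 2: qd = 1945 and qs = 1952.5.
Surplus = qs - qd = 1952.5 - 1945 = 7.5.

Surplus = 7.5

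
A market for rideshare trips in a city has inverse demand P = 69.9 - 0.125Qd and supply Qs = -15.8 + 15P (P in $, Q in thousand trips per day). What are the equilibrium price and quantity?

P* = 25, Q* = 359.2

Inverting to quantity form: Qd = 559.2 - 8P.
Equating demand and supply, 559.2 - 8P = -15.8 + 15P gives 23P = 575, so P* = 25.
Plugging P* into demand: Q* = 559.2 - 8(25) = 359.2.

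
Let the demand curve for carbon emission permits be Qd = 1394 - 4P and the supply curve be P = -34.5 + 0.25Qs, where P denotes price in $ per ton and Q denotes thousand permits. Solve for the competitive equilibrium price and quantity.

P* = 157, Q* = 766

Rewriting in direct form: Qs = 138 + 4P.
Equating demand and supply, 1394 - 4P = 138 + 4P gives 8P = 1256, so P* = 157.
From the demand curve, Q* = 1394 - 4(157) = 766.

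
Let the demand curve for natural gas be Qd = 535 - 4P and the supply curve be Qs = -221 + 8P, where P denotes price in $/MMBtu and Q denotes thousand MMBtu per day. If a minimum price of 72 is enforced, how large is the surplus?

With P fixed at 72, quantity demanded is 247 and quantity supplied is 355.
Surplus = Qs - Qd = 355 - 247 = 108.

Surplus = 108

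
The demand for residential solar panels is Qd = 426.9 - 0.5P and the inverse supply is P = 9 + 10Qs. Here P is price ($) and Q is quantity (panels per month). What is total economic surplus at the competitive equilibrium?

Solving each curve for Q: Qs = -0.9 + 0.1P.
Set Qd = Qs: 426.9 - 0.5P = -0.9 + 0.1P, so 427.8 = 0.6P and P* = 713.
From the demand curve, Q* = 426.9 - 0.5(713) = 70.4.
Demand choke price = 853.8; supply choke price = 9. CS = ½(853.8 - 713)(70.4) = 4956.16; PS = ½(713 - 9)(70.4) = 24780.8. Total surplus = 29736.96.

Total surplus = 29736.96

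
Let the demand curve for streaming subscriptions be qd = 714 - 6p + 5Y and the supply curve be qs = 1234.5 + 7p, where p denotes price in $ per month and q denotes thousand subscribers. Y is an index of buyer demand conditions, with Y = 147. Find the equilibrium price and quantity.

p* = 16.5, q* = 1350

With Y = 147, demand is qd = 1449 - 6p.
Set qd = qs: 1449 - 6p = 1234.5 + 7p, so 214.5 = 13p and p* = 16.5.
Substitute back: q* = 1449 - 6(16.5) = 1350.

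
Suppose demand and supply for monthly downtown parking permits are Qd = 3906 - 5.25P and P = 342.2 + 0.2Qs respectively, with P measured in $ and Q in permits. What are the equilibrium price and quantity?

P* = 548, Q* = 1029

Solving each curve for Q: Qs = -1711 + 5P.
At equilibrium Qd = Qs, so 3906 - 5.25P = -1711 + 5P; collecting terms, 5617 = 10.25P and P* = 548.
Then Q* = 3906 - 5.25(548) = 1029.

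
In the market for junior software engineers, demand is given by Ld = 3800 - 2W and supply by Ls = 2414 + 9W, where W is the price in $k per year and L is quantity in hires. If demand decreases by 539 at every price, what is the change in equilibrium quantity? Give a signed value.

Equating demand and supply, 3800 - 2W = 2414 + 9W gives 11W = 1386, so W* = 126.
Plugging W* into demand: L* = 3800 - 2(126) = 3548.
After the shift, demand is Ld = 3261 - 2W.
Re-solving, 11W = 847 gives W = 77 and L = 3107.
ΔL = 3107 - 3548 = -441.

ΔL = -441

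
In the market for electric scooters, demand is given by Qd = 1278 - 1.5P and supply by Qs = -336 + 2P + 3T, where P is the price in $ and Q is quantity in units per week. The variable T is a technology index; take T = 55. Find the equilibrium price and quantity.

P* = 414, Q* = 657

With T = 55, supply is Qs = -171 + 2P.
Set Qd = Qs: 1278 - 1.5P = -171 + 2P, so 1449 = 3.5P and P* = 414.
From the demand curve, Q* = 1278 - 1.5(414) = 657.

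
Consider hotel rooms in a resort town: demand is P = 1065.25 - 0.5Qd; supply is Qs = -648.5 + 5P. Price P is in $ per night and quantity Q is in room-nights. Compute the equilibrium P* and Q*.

Solving each curve for Q: Qd = 2130.5 - 2P.
The market clears where 2130.5 - 2P = -648.5 + 5P. Rearranging, 7P = 2779, hence P* = 397.
Plugging P* into demand: Q* = 2130.5 - 2(397) = 1336.5.

P* = 397, Q* = 1336.5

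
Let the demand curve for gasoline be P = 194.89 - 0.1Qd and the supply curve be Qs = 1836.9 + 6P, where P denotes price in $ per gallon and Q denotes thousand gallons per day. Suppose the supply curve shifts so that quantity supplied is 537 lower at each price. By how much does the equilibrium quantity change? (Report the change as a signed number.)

ΔQ = -335.625

Rewriting in direct form: Qd = 1948.9 - 10P.
Set Qd = Qs: 1948.9 - 10P = 1836.9 + 6P, so 112 = 16P and P* = 7.
Substitute back: Q* = 1948.9 - 10(7) = 1878.9.
After the shift, supply is Qs = 1299.9 + 6P.
The new intersection has 649 = 16P, i.e. P = 40.5625, Q = 1543.275.
ΔQ = 1543.275 - 1878.9 = -335.625.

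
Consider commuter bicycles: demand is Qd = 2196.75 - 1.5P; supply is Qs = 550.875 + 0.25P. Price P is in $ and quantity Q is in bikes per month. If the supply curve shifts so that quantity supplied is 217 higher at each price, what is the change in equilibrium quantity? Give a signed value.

At equilibrium Qd = Qs, so 2196.75 - 1.5P = 550.875 + 0.25P; collecting terms, 1645.875 = 1.75P and P* = 940.5.
Then Q* = 2196.75 - 1.5(940.5) = 786.
After the shift, supply is Qs = 767.875 + 0.25P.
New equilibrium: 1428.875 = 1.75P, so P = 816.5 and Q = 972.
ΔQ = 972 - 786 = 186.

ΔQ = 186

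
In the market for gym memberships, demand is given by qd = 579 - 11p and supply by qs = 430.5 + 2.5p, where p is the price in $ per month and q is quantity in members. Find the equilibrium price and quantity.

Equating demand and supply, 579 - 11p = 430.5 + 2.5p gives 13.5p = 148.5, so p* = 11.
Then q* = 579 - 11(11) = 458.

p* = 11, q* = 458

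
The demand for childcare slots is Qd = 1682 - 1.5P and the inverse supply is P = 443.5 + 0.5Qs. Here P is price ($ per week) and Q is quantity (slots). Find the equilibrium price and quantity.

P* = 734, Q* = 581

In direct form, Qs = -887 + 2P.
Equating demand and supply, 1682 - 1.5P = -887 + 2P gives 3.5P = 2569, so P* = 734.
Then Q* = 1682 - 1.5(734) = 581.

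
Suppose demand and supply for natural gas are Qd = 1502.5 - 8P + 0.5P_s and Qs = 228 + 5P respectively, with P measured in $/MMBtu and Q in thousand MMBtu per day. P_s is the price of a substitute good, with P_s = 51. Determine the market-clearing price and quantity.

P* = 100, Q* = 728

With P_s = 51, demand is Qd = 1528 - 8P.
The market clears where 1528 - 8P = 228 + 5P. Rearranging, 13P = 1300, hence P* = 100.
From the demand curve, Q* = 1528 - 8(100) = 728.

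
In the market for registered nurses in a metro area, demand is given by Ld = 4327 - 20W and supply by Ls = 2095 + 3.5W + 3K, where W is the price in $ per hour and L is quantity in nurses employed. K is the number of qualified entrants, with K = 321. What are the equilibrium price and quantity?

With K = 321, supply is Ls = 3058 + 3.5W.
The market clears where 4327 - 20W = 3058 + 3.5W. Rearranging, 23.5W = 1269, hence W* = 54.
Plugging W* into demand: L* = 4327 - 20(54) = 3247.

W* = 54, L* = 3247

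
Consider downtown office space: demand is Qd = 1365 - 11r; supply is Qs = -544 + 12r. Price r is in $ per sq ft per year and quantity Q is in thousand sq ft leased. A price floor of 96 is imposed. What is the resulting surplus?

At r = 96: Qd = 309 and Qs = 608.
Surplus = Qs - Qd = 608 - 309 = 299.

Surplus = 299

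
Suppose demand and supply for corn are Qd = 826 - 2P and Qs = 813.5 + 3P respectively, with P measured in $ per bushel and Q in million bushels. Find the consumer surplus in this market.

Consumer surplus = 168510.25

Equating demand and supply, 826 - 2P = 813.5 + 3P gives 5P = 12.5, so P* = 2.5.
From the demand curve, Q* = 826 - 2(2.5) = 821.
Demand choke price (Qd = 0): P = 826/2 = 413. Consumer surplus = ½ × (413 - 2.5) × 821 = 168510.25.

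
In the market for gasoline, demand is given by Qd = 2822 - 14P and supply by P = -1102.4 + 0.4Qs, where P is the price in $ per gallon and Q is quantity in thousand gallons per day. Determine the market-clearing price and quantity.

Inverting to quantity form: Qs = 2756 + 2.5P.
Set Qd = Qs: 2822 - 14P = 2756 + 2.5P, so 66 = 16.5P and P* = 4.
From the demand curve, Q* = 2822 - 14(4) = 2766.

P* = 4, Q* = 2766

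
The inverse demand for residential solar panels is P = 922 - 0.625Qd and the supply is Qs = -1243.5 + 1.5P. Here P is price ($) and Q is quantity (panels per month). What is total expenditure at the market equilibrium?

In direct form, Qd = 1475.2 - 1.6P.
The market clears where 1475.2 - 1.6P = -1243.5 + 1.5P. Rearranging, 3.1P = 2718.7, hence P* = 877.
From the demand curve, Q* = 1475.2 - 1.6(877) = 72.
Total expenditure = P* × Q* = 877 × 72 = 63144.

Total expenditure = 63144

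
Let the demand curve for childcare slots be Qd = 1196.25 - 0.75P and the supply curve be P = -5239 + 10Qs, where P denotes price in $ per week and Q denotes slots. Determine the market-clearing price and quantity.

Inverting to quantity form: Qs = 523.9 + 0.1P.
At equilibrium Qd = Qs, so 1196.25 - 0.75P = 523.9 + 0.1P; collecting terms, 672.35 = 0.85P and P* = 791.
From the demand curve, Q* = 1196.25 - 0.75(791) = 603.

P* = 791, Q* = 603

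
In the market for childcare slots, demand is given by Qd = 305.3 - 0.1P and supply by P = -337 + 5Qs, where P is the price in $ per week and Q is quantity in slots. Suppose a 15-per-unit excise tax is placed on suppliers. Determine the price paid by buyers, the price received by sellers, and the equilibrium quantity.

P_b = 803, P_s = 788, Q = 225

Inverting to quantity form: Qs = 67.4 + 0.2P.
With a tax of 15 on suppliers, they supply based on the net price P_s = P_b - 15, so Qs = 64.4 + 0.2P_b.
Set Qd = Qs: 305.3 - 0.1P_b = 64.4 + 0.2P_b, so 240.9 = 0.3P_b and P_b = 803.
Then P_s = 803 - 15 = 788 and Q = 305.3 - 0.1(803) = 225.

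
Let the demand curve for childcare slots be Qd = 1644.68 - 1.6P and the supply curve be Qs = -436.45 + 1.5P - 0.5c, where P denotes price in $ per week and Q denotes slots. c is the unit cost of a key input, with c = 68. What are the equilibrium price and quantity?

P* = 682.3, Q* = 553

With c = 68, supply is Qs = -470.45 + 1.5P.
Set Qd = Qs: 1644.68 - 1.6P = -470.45 + 1.5P, so 2115.13 = 3.1P and P* = 682.3.
Plugging P* into demand: Q* = 1644.68 - 1.6(682.3) = 553.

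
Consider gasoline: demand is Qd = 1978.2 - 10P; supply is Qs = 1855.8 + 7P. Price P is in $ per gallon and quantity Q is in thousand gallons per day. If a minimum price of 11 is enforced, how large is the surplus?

Evaluating both curves at the floor price 11 gives Qd = 1868.2, Qs = 1932.8.
Surplus = Qs - Qd = 1932.8 - 1868.2 = 64.6.

Surplus = 64.6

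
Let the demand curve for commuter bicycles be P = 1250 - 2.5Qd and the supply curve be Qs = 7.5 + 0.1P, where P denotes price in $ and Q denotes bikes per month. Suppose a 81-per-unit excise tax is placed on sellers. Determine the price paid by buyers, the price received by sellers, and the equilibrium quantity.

Rewriting in direct form: Qd = 500 - 0.4P.
Sellers keep P_s = P_b - 81 per unit, so supply in terms of the buyer price is Qs = -0.6 + 0.1P_b.
Set Qd = Qs: 500 - 0.4P_b = -0.6 + 0.1P_b, so 500.6 = 0.5P_b and P_b = 1001.2.
Then P_s = 1001.2 - 81 = 920.2 and Q = 500 - 0.4(1001.2) = 99.52.

P_b = 1001.2, P_s = 920.2, Q = 99.52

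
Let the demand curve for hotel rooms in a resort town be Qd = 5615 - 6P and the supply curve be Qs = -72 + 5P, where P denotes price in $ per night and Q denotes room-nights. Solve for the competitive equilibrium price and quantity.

P* = 517, Q* = 2513

At equilibrium Qd = Qs, so 5615 - 6P = -72 + 5P; collecting terms, 5687 = 11P and P* = 517.
Plugging P* into demand: Q* = 5615 - 6(517) = 2513.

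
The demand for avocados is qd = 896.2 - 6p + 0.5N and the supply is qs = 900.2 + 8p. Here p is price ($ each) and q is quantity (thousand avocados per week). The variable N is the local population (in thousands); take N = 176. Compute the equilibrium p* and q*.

p* = 6, q* = 948.2

With N = 176, demand is qd = 984.2 - 6p.
Equating demand and supply, 984.2 - 6p = 900.2 + 8p gives 14p = 84, so p* = 6.
Substitute back: q* = 984.2 - 6(6) = 948.2.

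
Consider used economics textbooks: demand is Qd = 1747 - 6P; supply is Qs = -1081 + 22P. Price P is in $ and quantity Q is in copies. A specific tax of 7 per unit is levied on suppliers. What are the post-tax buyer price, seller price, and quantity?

P_b = 106.5, P_s = 99.5, Q = 1108

With a tax of 7 on suppliers, they supply based on the net price P_s = P_b - 7, so Qs = -1235 + 22P_b.
Market clearing requires 1747 - 6P_b = -1235 + 22P_b; hence 2982 = 28P_b and P_b = 106.5.
So P_s = 99.5 and the quantity traded is Q = 1747 - 6(106.5) = 1108.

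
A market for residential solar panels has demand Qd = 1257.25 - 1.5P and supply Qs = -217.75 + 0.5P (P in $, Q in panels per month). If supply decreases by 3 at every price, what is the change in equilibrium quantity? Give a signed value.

ΔQ = -2.25

At equilibrium Qd = Qs, so 1257.25 - 1.5P = -217.75 + 0.5P; collecting terms, 1475 = 2P and P* = 737.5.
Substitute back: Q* = 1257.25 - 1.5(737.5) = 151.
After the shift, supply is Qs = -220.75 + 0.5P.
New equilibrium: 1478 = 2P, so P = 739 and Q = 148.75.
ΔQ = 148.75 - 151 = -2.25.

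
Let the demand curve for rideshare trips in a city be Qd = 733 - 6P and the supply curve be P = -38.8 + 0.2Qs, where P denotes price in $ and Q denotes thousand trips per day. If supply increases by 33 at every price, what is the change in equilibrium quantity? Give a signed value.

ΔQ = 18

Solving each curve for Q: Qs = 194 + 5P.
At equilibrium Qd = Qs, so 733 - 6P = 194 + 5P; collecting terms, 539 = 11P and P* = 49.
Plugging P* into demand: Q* = 733 - 6(49) = 439.
After the shift, supply is Qs = 227 + 5P.
New equilibrium: 506 = 11P, so P = 46 and Q = 457.
ΔQ = 457 - 439 = 18.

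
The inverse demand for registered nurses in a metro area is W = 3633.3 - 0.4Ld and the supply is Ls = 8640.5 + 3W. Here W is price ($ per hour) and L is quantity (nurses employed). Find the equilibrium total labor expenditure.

Rewriting in direct form: Ld = 9083.25 - 2.5W.
The market clears where 9083.25 - 2.5W = 8640.5 + 3W. Rearranging, 5.5W = 442.75, hence W* = 80.5.
From the demand curve, L* = 9083.25 - 2.5(80.5) = 8882.
Total labor expenditure = W* × L* = 80.5 × 8882 = 715001.

Total labor expenditure = 715001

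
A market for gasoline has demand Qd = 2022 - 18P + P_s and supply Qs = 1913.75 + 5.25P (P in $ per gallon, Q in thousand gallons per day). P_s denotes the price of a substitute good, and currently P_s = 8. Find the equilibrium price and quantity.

With P_s = 8, demand is Qd = 2030 - 18P.
At equilibrium Qd = Qs, so 2030 - 18P = 1913.75 + 5.25P; collecting terms, 116.25 = 23.25P and P* = 5.
Then Q* = 2030 - 18(5) = 1940.

P* = 5, Q* = 1940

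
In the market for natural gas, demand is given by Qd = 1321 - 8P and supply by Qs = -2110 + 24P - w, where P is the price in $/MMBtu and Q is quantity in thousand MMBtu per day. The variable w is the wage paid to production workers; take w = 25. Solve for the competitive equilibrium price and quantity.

With w = 25, supply is Qs = -2135 + 24P.
Equating demand and supply, 1321 - 8P = -2135 + 24P gives 32P = 3456, so P* = 108.
Plugging P* into demand: Q* = 1321 - 8(108) = 457.

P* = 108, Q* = 457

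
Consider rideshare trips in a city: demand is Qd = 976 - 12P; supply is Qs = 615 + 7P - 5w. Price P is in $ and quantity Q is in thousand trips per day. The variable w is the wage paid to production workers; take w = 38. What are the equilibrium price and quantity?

With w = 38, supply is Qs = 425 + 7P.
Equating demand and supply, 976 - 12P = 425 + 7P gives 19P = 551, so P* = 29.
Substitute back: Q* = 976 - 12(29) = 628.

P* = 29, Q* = 628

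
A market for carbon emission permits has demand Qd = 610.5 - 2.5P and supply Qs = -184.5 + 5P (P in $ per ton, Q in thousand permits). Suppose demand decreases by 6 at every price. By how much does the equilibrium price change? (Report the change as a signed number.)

Set Qd = Qs: 610.5 - 2.5P = -184.5 + 5P, so 795 = 7.5P and P* = 106.
Substitute back: Q* = 610.5 - 2.5(106) = 345.5.
After the shift, demand is Qd = 604.5 - 2.5P.
New equilibrium: 789 = 7.5P, so P = 105.2 and Q = 341.5.
ΔP = 105.2 - 106 = -0.8.

ΔP = -0.8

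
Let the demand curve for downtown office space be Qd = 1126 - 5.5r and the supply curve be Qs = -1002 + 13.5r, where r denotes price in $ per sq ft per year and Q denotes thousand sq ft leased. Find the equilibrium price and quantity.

r* = 112, Q* = 510

At equilibrium Qd = Qs, so 1126 - 5.5r = -1002 + 13.5r; collecting terms, 2128 = 19r and r* = 112.
Then Q* = 1126 - 5.5(112) = 510.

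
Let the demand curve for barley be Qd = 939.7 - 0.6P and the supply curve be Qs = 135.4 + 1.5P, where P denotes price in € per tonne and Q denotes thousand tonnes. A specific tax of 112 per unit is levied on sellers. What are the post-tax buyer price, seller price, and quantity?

P_b = 463, P_s = 351, Q = 661.9

Sellers keep P_s = P_b - 112 per unit, so supply in terms of the buyer price is Qs = -32.6 + 1.5P_b.
Equate demand and the shifted supply: 939.7 - 0.6P_b = -32.6 + 1.5P_b, giving 2.1P_b = 972.3, so P_b = 463.
Then P_s = 463 - 112 = 351 and Q = 939.7 - 0.6(463) = 661.9.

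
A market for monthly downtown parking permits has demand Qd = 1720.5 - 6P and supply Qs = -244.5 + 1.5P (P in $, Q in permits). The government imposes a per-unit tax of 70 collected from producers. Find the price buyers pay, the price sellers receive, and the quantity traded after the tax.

P_b = 276, P_s = 206, Q = 64.5

With a tax of 70 on producers, they supply based on the net price P_s = P_b - 70, so Qs = -349.5 + 1.5P_b.
Market clearing requires 1720.5 - 6P_b = -349.5 + 1.5P_b; hence 2070 = 7.5P_b and P_b = 276.
So P_s = 206 and the quantity traded is Q = 1720.5 - 6(276) = 64.5.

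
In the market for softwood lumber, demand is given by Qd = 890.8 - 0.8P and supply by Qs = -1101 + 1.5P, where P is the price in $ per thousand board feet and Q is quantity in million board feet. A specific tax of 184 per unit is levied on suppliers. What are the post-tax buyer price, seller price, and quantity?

The tax drives a wedge P_b - P_s = 184. Substituting P_s = P_b - 184 into supply: Qs = -1377 + 1.5P_b.
Set Qd = Qs: 890.8 - 0.8P_b = -1377 + 1.5P_b, so 2267.8 = 2.3P_b and P_b = 986.
Then P_s = 986 - 184 = 802 and Q = 890.8 - 0.8(986) = 102.

P_b = 986, P_s = 802, Q = 102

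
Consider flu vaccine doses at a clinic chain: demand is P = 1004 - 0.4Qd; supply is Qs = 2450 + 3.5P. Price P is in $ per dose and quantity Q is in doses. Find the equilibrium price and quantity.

P* = 10, Q* = 2485

Rewriting in direct form: Qd = 2510 - 2.5P.
The market clears where 2510 - 2.5P = 2450 + 3.5P. Rearranging, 6P = 60, hence P* = 10.
Then Q* = 2510 - 2.5(10) = 2485.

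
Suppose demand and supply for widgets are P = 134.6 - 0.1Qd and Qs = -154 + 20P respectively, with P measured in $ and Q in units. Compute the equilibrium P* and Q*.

P* = 50, Q* = 846

In direct form, Qd = 1346 - 10P.
Equating demand and supply, 1346 - 10P = -154 + 20P gives 30P = 1500, so P* = 50.
Then Q* = 1346 - 10(50) = 846.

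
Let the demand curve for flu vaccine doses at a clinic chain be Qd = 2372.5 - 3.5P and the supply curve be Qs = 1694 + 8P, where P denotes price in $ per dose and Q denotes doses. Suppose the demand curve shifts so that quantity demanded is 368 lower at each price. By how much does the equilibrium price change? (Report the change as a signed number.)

Equating demand and supply, 2372.5 - 3.5P = 1694 + 8P gives 11.5P = 678.5, so P* = 59.
Substitute back: Q* = 2372.5 - 3.5(59) = 2166.
After the shift, demand is Qd = 2004.5 - 3.5P.
The new intersection has 310.5 = 11.5P, i.e. P = 27, Q = 1910.
ΔP = 27 - 59 = -32.

ΔP = -32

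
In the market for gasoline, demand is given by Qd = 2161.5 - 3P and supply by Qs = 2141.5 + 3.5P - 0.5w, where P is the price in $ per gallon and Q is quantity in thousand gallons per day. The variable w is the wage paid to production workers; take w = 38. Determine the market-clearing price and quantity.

P* = 6, Q* = 2143.5

With w = 38, supply is Qs = 2122.5 + 3.5P.
At equilibrium Qd = Qs, so 2161.5 - 3P = 2122.5 + 3.5P; collecting terms, 39 = 6.5P and P* = 6.
Plugging P* into demand: Q* = 2161.5 - 3(6) = 2143.5.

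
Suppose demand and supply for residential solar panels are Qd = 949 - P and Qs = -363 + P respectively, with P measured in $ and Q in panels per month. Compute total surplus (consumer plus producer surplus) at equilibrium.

At equilibrium Qd = Qs, so 949 - P = -363 + P; collecting terms, 1312 = 2P and P* = 656.
Substitute back: Q* = 949 - 656 = 293.
Demand choke price = 949; supply choke price = 363. CS = ½(949 - 656)(293) = 42924.5; PS = ½(656 - 363)(293) = 42924.5. Total surplus = 85849.

Total surplus = 85849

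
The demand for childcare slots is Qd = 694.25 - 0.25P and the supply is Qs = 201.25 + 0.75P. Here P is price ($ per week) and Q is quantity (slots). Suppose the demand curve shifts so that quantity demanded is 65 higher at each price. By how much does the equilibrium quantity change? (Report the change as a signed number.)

At equilibrium Qd = Qs, so 694.25 - 0.25P = 201.25 + 0.75P; collecting terms, 493 = P and P* = 493.
Substitute back: Q* = 694.25 - 0.25(493) = 571.
After the shift, demand is Qd = 759.25 - 0.25P.
New equilibrium: 558 = P, so P = 558 and Q = 619.75.
ΔQ = 619.75 - 571 = 48.75.

ΔQ = 48.75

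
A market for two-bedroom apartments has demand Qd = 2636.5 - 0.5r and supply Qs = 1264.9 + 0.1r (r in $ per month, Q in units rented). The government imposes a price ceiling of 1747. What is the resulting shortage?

Shortage = 323.4

At r = 1747: Qd = 1763 and Qs = 1439.6.
Shortage = Qd - Qs = 1763 - 1439.6 = 323.4.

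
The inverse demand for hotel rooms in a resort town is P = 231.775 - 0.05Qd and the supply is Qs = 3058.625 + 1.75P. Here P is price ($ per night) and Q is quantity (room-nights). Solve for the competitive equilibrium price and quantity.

P* = 72.5, Q* = 3185.5

Solving each curve for Q: Qd = 4635.5 - 20P.
At equilibrium Qd = Qs, so 4635.5 - 20P = 3058.625 + 1.75P; collecting terms, 1576.875 = 21.75P and P* = 72.5.
From the demand curve, Q* = 4635.5 - 20(72.5) = 3185.5.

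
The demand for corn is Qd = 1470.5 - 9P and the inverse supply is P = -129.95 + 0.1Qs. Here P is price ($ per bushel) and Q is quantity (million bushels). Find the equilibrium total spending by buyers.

Solving each curve for Q: Qs = 1299.5 + 10P.
The market clears where 1470.5 - 9P = 1299.5 + 10P. Rearranging, 19P = 171, hence P* = 9.
From the demand curve, Q* = 1470.5 - 9(9) = 1389.5.
Total spending by buyers = P* × Q* = 9 × 1389.5 = 12505.5.

Total spending by buyers = 12505.5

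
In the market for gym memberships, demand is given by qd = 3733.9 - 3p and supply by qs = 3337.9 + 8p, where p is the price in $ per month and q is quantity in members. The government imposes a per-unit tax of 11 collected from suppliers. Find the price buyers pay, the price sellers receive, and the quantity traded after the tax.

The tax drives a wedge p_b - p_s = 11. Substituting p_s = p_b - 11 into supply: qs = 3249.9 + 8p_b.
Equate demand and the shifted supply: 3733.9 - 3p_b = 3249.9 + 8p_b, giving 11p_b = 484, so p_b = 44.
Then p_s = 44 - 11 = 33 and q = 3733.9 - 3(44) = 3601.9.

p_b = 44, p_s = 33, q = 3601.9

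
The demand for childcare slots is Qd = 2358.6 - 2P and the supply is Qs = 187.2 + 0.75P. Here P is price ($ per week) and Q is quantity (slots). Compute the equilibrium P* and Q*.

The market clears where 2358.6 - 2P = 187.2 + 0.75P. Rearranging, 2.75P = 2171.4, hence P* = 789.6.
Then Q* = 2358.6 - 2(789.6) = 779.4.

P* = 789.6, Q* = 779.4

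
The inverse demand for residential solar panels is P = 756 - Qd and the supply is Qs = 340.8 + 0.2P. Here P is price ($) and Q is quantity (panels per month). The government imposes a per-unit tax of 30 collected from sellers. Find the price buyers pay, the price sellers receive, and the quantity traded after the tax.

P_b = 351, P_s = 321, Q = 405

Rewriting in direct form: Qd = 756 - P.
Sellers keep P_s = P_b - 30 per unit, so supply in terms of the buyer price is Qs = 334.8 + 0.2P_b.
Market clearing requires 756 - P_b = 334.8 + 0.2P_b; hence 421.2 = 1.2P_b and P_b = 351.
So P_s = 321 and the quantity traded is Q = 756 - 351 = 405.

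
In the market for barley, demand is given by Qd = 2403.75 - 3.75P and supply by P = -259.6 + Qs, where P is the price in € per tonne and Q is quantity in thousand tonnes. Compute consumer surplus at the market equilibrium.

Consumer surplus = 67402.8

Inverting to quantity form: Qs = 259.6 + P.
Equating demand and supply, 2403.75 - 3.75P = 259.6 + P gives 4.75P = 2144.15, so P* = 451.4.
Substitute back: Q* = 2403.75 - 3.75(451.4) = 711.
Demand choke price (Qd = 0): P = 2403.75/3.75 = 641. Consumer surplus = ½ × (641 - 451.4) × 711 = 67402.8.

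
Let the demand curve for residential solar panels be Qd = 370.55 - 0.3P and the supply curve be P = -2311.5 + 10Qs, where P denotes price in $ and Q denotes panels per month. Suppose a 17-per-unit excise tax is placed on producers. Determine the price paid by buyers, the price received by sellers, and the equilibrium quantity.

P_b = 352.75, P_s = 335.75, Q = 264.725

Solving each curve for Q: Qs = 231.15 + 0.1P.
Producers keep P_s = P_b - 17 per unit, so supply in terms of the buyer price is Qs = 229.45 + 0.1P_b.
Market clearing requires 370.55 - 0.3P_b = 229.45 + 0.1P_b; hence 141.1 = 0.4P_b and P_b = 352.75.
Then P_s = 352.75 - 17 = 335.75 and Q = 370.55 - 0.3(352.75) = 264.725.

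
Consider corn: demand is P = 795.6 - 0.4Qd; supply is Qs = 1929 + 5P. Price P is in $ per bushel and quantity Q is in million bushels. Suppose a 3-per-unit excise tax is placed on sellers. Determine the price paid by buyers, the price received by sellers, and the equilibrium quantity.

Inverting to quantity form: Qd = 1989 - 2.5P.
The tax drives a wedge P_b - P_s = 3. Substituting P_s = P_b - 3 into supply: Qs = 1914 + 5P_b.
Equate demand and the shifted supply: 1989 - 2.5P_b = 1914 + 5P_b, giving 7.5P_b = 75, so P_b = 10.
Then P_s = 10 - 3 = 7 and Q = 1989 - 2.5(10) = 1964.

P_b = 10, P_s = 7, Q = 1964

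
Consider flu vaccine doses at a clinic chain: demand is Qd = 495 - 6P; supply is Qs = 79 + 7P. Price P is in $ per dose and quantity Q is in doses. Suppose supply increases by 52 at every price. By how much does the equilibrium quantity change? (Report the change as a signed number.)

ΔQ = 24

The market clears where 495 - 6P = 79 + 7P. Rearranging, 13P = 416, hence P* = 32.
From the demand curve, Q* = 495 - 6(32) = 303.
After the shift, supply is Qs = 131 + 7P.
Re-solving, 13P = 364 gives P = 28 and Q = 327.
ΔQ = 327 - 303 = 24.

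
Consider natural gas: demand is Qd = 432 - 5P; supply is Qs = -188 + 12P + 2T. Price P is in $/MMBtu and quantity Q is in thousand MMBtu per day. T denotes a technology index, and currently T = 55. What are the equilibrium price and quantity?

With T = 55, supply is Qs = -78 + 12P.
The market clears where 432 - 5P = -78 + 12P. Rearranging, 17P = 510, hence P* = 30.
Then Q* = 432 - 5(30) = 282.

P* = 30, Q* = 282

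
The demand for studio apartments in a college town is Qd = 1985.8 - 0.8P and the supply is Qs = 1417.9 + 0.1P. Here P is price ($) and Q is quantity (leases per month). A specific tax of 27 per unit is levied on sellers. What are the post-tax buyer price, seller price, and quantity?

With a tax of 27 on sellers, they supply based on the net price P_s = P_b - 27, so Qs = 1415.2 + 0.1P_b.
Equate demand and the shifted supply: 1985.8 - 0.8P_b = 1415.2 + 0.1P_b, giving 0.9P_b = 570.6, so P_b = 634.
Then P_s = 634 - 27 = 607 and Q = 1985.8 - 0.8(634) = 1478.6.

P_b = 634, P_s = 607, Q = 1478.6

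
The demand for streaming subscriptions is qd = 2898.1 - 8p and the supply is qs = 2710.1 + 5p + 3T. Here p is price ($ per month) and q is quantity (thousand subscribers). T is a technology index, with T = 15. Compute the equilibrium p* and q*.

p* = 11, q* = 2810.1

With T = 15, supply is qs = 2755.1 + 5p.
Set qd = qs: 2898.1 - 8p = 2755.1 + 5p, so 143 = 13p and p* = 11.
Substitute back: q* = 2898.1 - 8(11) = 2810.1.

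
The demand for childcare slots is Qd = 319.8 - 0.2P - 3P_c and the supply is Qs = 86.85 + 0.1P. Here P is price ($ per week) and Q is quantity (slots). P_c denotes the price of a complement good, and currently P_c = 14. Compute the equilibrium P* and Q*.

With P_c = 14, demand is Qd = 277.8 - 0.2P.
Equating demand and supply, 277.8 - 0.2P = 86.85 + 0.1P gives 0.3P = 190.95, so P* = 636.5.
Substitute back: Q* = 277.8 - 0.2(636.5) = 150.5.

P* = 636.5, Q* = 150.5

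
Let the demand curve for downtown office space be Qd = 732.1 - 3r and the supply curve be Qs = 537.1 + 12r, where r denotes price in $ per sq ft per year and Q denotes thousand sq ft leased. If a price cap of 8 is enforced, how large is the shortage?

Shortage = 75

At r = 8: Qd = 708.1 and Qs = 633.1.
Shortage = Qd - Qs = 708.1 - 633.1 = 75.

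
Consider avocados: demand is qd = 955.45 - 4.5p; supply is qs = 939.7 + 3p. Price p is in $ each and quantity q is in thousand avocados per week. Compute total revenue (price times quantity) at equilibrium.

Total revenue = 1986.6

Equating demand and supply, 955.45 - 4.5p = 939.7 + 3p gives 7.5p = 15.75, so p* = 2.1.
Plugging p* into demand: q* = 955.45 - 4.5(2.1) = 946.
Total revenue = p* × q* = 2.1 × 946 = 1986.6.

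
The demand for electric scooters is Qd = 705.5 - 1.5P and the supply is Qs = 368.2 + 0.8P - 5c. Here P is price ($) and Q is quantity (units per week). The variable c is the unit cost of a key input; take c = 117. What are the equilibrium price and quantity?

With c = 117, supply is Qs = -216.8 + 0.8P.
Set Qd = Qs: 705.5 - 1.5P = -216.8 + 0.8P, so 922.3 = 2.3P and P* = 401.
Then Q* = 705.5 - 1.5(401) = 104.

P* = 401, Q* = 104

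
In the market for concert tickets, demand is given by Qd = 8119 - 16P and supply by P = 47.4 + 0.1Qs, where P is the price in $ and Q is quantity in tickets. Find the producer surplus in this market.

Producer surplus = 400728.05

Solving each curve for Q: Qs = -474 + 10P.
At equilibrium Qd = Qs, so 8119 - 16P = -474 + 10P; collecting terms, 8593 = 26P and P* = 330.5.
Then Q* = 8119 - 16(330.5) = 2831.
Supply choke price (Qs = 0): P = 47.4. Producer surplus = ½ × (330.5 - 47.4) × 2831 = 400728.05.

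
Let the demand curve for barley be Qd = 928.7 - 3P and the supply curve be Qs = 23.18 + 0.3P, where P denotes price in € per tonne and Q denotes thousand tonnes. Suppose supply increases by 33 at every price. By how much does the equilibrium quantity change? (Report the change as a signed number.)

ΔQ = 30

The market clears where 928.7 - 3P = 23.18 + 0.3P. Rearranging, 3.3P = 905.52, hence P* = 274.4.
Plugging P* into demand: Q* = 928.7 - 3(274.4) = 105.5.
After the shift, supply is Qs = 56.18 + 0.3P.
New equilibrium: 872.52 = 3.3P, so P = 264.4 and Q = 135.5.
ΔQ = 135.5 - 105.5 = 30.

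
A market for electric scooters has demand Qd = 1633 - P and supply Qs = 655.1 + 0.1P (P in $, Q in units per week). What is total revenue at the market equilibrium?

Total revenue = 661416

Equating demand and supply, 1633 - P = 655.1 + 0.1P gives 1.1P = 977.9, so P* = 889.
Plugging P* into demand: Q* = 1633 - 889 = 744.
Total revenue = P* × Q* = 889 × 744 = 661416.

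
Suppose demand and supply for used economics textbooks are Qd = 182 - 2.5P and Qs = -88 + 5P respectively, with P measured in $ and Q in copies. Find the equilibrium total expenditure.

Total expenditure = 3312

At equilibrium Qd = Qs, so 182 - 2.5P = -88 + 5P; collecting terms, 270 = 7.5P and P* = 36.
Plugging P* into demand: Q* = 182 - 2.5(36) = 92.
Total expenditure = P* × Q* = 36 × 92 = 3312.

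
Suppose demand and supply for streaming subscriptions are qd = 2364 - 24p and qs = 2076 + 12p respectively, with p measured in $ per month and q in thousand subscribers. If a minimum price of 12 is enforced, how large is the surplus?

Evaluating both curves at the floor price 12 gives qd = 2076, qs = 2220.
Surplus = qs - qd = 2220 - 2076 = 144.

Surplus = 144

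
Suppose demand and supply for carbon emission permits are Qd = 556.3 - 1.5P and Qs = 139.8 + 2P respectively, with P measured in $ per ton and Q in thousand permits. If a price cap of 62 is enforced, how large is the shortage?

Shortage = 199.5

At P = 62: Qd = 463.3 and Qs = 263.8.
Shortage = Qd - Qs = 463.3 - 263.8 = 199.5.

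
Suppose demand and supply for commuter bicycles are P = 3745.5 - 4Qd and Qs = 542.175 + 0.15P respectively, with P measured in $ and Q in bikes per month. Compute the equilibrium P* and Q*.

In direct form, Qd = 936.375 - 0.25P.
Equating demand and supply, 936.375 - 0.25P = 542.175 + 0.15P gives 0.4P = 394.2, so P* = 985.5.
Substitute back: Q* = 936.375 - 0.25(985.5) = 690.

P* = 985.5, Q* = 690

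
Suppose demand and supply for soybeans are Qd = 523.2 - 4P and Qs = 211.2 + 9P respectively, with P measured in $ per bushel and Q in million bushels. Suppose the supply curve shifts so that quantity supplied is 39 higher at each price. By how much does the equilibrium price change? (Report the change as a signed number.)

Set Qd = Qs: 523.2 - 4P = 211.2 + 9P, so 312 = 13P and P* = 24.
From the demand curve, Q* = 523.2 - 4(24) = 427.2.
After the shift, supply is Qs = 250.2 + 9P.
Re-solving, 13P = 273 gives P = 21 and Q = 439.2.
ΔP = 21 - 24 = -3.

ΔP = -3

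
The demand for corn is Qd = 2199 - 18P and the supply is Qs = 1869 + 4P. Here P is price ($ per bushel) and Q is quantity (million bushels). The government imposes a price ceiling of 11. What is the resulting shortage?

At P = 11: Qd = 2001 and Qs = 1913.
Shortage = Qd - Qs = 2001 - 1913 = 88.

Shortage = 88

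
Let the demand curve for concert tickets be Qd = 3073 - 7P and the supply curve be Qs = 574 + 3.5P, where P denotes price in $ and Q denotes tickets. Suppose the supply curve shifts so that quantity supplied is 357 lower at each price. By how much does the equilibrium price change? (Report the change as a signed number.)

ΔP = 34

The market clears where 3073 - 7P = 574 + 3.5P. Rearranging, 10.5P = 2499, hence P* = 238.
Substitute back: Q* = 3073 - 7(238) = 1407.
After the shift, supply is Qs = 217 + 3.5P.
New equilibrium: 2856 = 10.5P, so P = 272 and Q = 1169.
ΔP = 272 - 238 = 34.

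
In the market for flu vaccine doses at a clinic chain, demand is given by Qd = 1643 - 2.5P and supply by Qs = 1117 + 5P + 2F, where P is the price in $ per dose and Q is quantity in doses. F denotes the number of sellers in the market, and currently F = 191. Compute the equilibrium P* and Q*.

With F = 191, supply is Qs = 1499 + 5P.
Equating demand and supply, 1643 - 2.5P = 1499 + 5P gives 7.5P = 144, so P* = 19.2.
Substitute back: Q* = 1643 - 2.5(19.2) = 1595.

P* = 19.2, Q* = 1595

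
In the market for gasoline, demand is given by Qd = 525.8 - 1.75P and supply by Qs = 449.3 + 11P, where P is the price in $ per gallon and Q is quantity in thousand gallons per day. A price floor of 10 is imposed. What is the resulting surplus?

Surplus = 51

Evaluating both curves at the floor price 10 gives Qd = 508.3, Qs = 559.3.
Surplus = Qs - Qd = 559.3 - 508.3 = 51.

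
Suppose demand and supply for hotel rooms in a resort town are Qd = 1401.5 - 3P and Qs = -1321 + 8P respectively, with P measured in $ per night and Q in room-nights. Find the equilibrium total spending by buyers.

Total spending by buyers = 163102.5

The market clears where 1401.5 - 3P = -1321 + 8P. Rearranging, 11P = 2722.5, hence P* = 247.5.
From the demand curve, Q* = 1401.5 - 3(247.5) = 659.
Total spending by buyers = P* × Q* = 247.5 × 659 = 163102.5.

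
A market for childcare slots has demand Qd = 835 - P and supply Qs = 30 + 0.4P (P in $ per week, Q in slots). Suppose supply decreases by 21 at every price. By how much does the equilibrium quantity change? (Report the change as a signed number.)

At equilibrium Qd = Qs, so 835 - P = 30 + 0.4P; collecting terms, 805 = 1.4P and P* = 575.
Plugging P* into demand: Q* = 835 - 575 = 260.
After the shift, supply is Qs = 9 + 0.4P.
The new intersection has 826 = 1.4P, i.e. P = 590, Q = 245.
ΔQ = 245 - 260 = -15.

ΔQ = -15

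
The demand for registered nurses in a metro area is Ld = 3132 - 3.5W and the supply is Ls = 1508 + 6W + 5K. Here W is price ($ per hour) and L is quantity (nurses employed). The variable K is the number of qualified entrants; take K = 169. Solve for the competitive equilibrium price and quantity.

W* = 82, L* = 2845

With K = 169, supply is Ls = 2353 + 6W.
At equilibrium Ld = Ls, so 3132 - 3.5W = 2353 + 6W; collecting terms, 779 = 9.5W and W* = 82.
Plugging W* into demand: L* = 3132 - 3.5(82) = 2845.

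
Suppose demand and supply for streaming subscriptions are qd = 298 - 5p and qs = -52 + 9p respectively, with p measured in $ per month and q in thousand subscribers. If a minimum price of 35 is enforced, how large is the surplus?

Surplus = 140

At p = 35: qd = 123 and qs = 263.
Surplus = qs - qd = 263 - 123 = 140.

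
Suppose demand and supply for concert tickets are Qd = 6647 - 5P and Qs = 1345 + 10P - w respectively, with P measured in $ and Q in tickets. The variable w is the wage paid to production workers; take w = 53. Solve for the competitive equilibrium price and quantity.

P* = 357, Q* = 4862

With w = 53, supply is Qs = 1292 + 10P.
Set Qd = Qs: 6647 - 5P = 1292 + 10P, so 5355 = 15P and P* = 357.
From the demand curve, Q* = 6647 - 5(357) = 4862.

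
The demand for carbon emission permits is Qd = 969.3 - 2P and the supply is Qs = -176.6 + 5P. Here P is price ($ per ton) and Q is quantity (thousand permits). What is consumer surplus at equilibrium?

The market clears where 969.3 - 2P = -176.6 + 5P. Rearranging, 7P = 1145.9, hence P* = 163.7.
From the demand curve, Q* = 969.3 - 2(163.7) = 641.9.
Demand choke price (Qd = 0): P = 969.3/2 = 484.65. Consumer surplus = ½ × (484.65 - 163.7) × 641.9 = 103008.9025.

Consumer surplus = 103008.9025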